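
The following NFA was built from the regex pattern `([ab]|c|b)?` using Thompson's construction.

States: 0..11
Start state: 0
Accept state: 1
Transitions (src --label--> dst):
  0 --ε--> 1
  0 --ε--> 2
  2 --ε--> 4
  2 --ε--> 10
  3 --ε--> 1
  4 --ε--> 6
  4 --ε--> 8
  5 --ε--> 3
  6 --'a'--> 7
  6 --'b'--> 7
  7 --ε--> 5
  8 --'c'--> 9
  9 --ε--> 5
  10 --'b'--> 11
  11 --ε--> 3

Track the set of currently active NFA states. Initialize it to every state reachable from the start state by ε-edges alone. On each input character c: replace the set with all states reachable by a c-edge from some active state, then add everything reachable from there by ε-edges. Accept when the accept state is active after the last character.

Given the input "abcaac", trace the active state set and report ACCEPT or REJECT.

Answer: REJECT

Derivation:
S₀ = ε-closure({0}) = {0,1,2,4,6,8,10}
'a' @ 1: {1,3,5,7}  (accept∈set)
'b' @ 2: {}  — dead — no transitions
rest 'caac' ignored (set empty)
after full input: {}  (accept=1 not in)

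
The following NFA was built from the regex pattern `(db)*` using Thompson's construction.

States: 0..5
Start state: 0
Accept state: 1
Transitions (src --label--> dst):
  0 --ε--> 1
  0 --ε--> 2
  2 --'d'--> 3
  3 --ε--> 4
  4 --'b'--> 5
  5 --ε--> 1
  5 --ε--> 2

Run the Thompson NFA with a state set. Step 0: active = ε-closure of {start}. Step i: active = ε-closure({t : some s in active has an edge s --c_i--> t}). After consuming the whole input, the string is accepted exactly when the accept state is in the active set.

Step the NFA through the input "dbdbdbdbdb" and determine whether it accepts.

Answer: ACCEPT

Steps:
start: ε-closure({0}) = {0,1,2}
'd' @ 1: {3,4}
'b' @ 2: {1,2,5}  (accept∈set)
'd' @ 3: {3,4}
'b' @ 4: {1,2,5}  (accept∈set)
'd' @ 5: {3,4}
'b' @ 6: {1,2,5}  (accept∈set)
'd' @ 7: {3,4}
'b' @ 8: {1,2,5}  (accept∈set)
'd' @ 9: {3,4}
'b' @ 10: {1,2,5}  (accept∈set)
final: {1,2,5}; accept 1 in set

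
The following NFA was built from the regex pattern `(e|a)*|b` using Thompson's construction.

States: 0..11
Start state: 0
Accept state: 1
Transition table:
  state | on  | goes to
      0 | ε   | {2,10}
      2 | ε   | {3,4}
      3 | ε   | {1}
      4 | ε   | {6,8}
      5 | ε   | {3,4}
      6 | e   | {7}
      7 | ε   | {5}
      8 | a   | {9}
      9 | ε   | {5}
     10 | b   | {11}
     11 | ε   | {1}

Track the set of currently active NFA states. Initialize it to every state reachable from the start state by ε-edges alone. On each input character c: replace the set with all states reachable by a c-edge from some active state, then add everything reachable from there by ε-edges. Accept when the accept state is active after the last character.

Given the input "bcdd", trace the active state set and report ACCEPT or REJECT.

Answer: REJECT

Steps:
S₀ = ε-closure({0}) = {0,1,2,3,4,6,8,10}
'b' @ 1: {1,11}  [accepting]
'c' @ 2: {}  — state set empty
rest 'dd' ignored (set empty)
final: {}; accept 1 not in set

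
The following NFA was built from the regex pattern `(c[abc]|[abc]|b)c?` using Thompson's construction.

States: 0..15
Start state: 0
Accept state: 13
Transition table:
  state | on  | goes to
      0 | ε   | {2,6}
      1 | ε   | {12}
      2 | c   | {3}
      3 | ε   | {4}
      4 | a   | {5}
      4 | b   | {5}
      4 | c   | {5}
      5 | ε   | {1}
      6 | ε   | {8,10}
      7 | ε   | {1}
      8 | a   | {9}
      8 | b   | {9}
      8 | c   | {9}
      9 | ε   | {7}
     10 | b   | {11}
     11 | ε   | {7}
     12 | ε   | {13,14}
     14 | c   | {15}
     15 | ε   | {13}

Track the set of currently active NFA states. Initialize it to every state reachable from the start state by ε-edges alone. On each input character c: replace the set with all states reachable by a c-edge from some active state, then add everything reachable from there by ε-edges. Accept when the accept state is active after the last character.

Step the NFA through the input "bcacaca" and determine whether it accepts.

S₀ = ε-closure({0}) = {0,2,6,8,10}
'b' @ 1: {1,7,9,11,12,13,14}  ✓accept
'c' @ 2: {13,15}  ✓accept
'a' @ 3: {}  — dead — no transitions
rest 'caca' ignored (set empty)
end set {} — state 13 not in

Answer: REJECT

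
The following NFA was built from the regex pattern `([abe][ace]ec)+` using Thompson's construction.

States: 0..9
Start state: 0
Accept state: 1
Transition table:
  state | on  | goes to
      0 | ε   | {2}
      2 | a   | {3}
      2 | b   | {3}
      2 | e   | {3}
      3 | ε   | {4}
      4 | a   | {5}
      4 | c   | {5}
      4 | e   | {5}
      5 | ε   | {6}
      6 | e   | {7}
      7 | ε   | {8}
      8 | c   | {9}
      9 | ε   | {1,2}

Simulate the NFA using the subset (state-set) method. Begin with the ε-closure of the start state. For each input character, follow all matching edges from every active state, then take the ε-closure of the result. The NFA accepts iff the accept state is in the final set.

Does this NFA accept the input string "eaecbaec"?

S₀ = ε-closure({0}) = {0,2}
'e' @ 1: {3,4}
'a' @ 2: {5,6}
'e' @ 3: {7,8}
'c' @ 4: {1,2,9}  (accept∈set)
'b' @ 5: {3,4}
'a' @ 6: {5,6}
'e' @ 7: {7,8}
'c' @ 8: {1,2,9}  (accept∈set)
after full input: {1,2,9}  (accept=1 in)

Answer: ACCEPT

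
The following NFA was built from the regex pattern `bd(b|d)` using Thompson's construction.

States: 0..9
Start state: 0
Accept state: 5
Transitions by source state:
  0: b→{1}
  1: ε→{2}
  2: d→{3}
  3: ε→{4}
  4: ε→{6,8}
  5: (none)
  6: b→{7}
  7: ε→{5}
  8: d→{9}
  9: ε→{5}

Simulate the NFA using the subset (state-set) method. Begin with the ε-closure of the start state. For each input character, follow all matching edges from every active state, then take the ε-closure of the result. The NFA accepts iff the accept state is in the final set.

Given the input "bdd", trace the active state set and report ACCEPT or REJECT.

Answer: ACCEPT

Trace:
start: ε-closure({0}) = {0}
'b' @ 1: {1,2}
'd' @ 2: {3,4,6,8}
'd' @ 3: {5,9}  ✓accept
final: {5,9}; accept 5 in set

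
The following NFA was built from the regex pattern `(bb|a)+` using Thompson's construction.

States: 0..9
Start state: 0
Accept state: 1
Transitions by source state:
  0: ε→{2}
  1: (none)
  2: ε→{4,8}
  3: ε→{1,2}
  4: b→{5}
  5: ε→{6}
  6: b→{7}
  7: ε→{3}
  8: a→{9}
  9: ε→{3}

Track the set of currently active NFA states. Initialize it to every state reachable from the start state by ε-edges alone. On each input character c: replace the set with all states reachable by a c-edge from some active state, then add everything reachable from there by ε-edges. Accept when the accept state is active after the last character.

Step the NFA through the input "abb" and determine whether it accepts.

Answer: ACCEPT

Trace:
S₀ = ε-closure({0}) = {0,2,4,8}
'a' @ 1: {1,2,3,4,8,9}  ✓accept
'b' @ 2: {5,6}
'b' @ 3: {1,2,3,4,7,8}  ✓accept
end set {1,2,3,4,7,8} — state 1 in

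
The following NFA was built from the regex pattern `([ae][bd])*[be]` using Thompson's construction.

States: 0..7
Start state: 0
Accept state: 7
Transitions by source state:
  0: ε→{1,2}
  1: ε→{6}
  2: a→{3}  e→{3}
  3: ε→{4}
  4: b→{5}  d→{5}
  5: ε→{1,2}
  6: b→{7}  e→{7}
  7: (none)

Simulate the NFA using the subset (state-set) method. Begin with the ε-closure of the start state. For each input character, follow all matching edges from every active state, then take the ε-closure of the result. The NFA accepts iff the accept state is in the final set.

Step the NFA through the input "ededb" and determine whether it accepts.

initial (ε-close {0}): {0,1,2,6}
'e' @ 1: {3,4,7}  [accepting]
'd' @ 2: {1,2,5,6}
'e' @ 3: {3,4,7}  [accepting]
'd' @ 4: {1,2,5,6}
'b' @ 5: {7}  [accepting]
after full input: {7}  (accept=7 in)

Answer: ACCEPT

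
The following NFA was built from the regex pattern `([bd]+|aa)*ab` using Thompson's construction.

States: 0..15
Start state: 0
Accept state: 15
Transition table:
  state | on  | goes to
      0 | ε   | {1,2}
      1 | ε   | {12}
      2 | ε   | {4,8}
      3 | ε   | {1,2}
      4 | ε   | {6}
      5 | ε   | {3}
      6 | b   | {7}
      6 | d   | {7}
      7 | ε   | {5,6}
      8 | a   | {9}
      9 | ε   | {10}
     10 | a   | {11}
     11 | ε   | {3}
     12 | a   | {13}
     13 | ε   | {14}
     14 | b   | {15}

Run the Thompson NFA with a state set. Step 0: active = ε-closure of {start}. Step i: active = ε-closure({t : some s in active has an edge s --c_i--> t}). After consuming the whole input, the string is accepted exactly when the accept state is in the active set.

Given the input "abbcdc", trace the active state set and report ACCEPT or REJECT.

Answer: REJECT

Derivation:
start: ε-closure({0}) = {0,1,2,4,6,8,12}
'a' @ 1: {9,10,13,14}
'b' @ 2: {15}  (accept∈set)
'b' @ 3: {}  — state set empty
rest 'cdc' ignored (set empty)
after full input: {}  (accept=15 not in)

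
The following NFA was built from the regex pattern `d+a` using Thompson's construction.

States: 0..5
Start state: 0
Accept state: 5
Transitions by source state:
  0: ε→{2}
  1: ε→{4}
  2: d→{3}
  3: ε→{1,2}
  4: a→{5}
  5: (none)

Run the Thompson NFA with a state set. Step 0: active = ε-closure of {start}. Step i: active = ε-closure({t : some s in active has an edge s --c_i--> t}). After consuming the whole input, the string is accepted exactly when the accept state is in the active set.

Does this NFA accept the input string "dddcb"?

Answer: REJECT

Derivation:
S₀ = ε-closure({0}) = {0,2}
'd' @ 1: {1,2,3,4}
'd' @ 2: {1,2,3,4}
'd' @ 3: {1,2,3,4}
'c' @ 4: {}  — state set empty
rest 'b' ignored (set empty)
final: {}; accept 5 not in set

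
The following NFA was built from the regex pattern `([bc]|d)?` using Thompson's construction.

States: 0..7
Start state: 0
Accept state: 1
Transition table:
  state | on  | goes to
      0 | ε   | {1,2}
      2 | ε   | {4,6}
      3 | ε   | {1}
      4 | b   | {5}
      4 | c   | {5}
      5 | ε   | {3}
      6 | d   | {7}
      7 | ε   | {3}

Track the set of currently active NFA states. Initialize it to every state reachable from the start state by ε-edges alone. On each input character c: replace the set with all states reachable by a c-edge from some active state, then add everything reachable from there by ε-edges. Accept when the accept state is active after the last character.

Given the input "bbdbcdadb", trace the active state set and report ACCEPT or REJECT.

Answer: REJECT

Derivation:
S₀ = ε-closure({0}) = {0,1,2,4,6}
'b' @ 1: {1,3,5}  ✓accept
'b' @ 2: {}  — no active states
rest 'dbcdadb' ignored (set empty)
end set {} — state 1 not in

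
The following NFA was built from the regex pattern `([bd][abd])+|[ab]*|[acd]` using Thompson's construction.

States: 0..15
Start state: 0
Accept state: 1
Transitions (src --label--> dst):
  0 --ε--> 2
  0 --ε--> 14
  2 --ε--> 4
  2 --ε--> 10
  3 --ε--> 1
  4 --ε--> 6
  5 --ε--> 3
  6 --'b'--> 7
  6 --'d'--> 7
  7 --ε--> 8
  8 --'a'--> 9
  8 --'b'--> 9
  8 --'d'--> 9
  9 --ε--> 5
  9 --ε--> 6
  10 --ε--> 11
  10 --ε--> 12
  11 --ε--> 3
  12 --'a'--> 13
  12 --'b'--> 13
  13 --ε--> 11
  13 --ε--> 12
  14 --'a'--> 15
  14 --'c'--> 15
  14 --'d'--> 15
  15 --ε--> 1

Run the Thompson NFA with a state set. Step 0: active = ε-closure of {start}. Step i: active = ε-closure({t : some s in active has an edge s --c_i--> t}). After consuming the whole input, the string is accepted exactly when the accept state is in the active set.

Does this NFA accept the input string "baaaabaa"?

start: ε-closure({0}) = {0,1,2,3,4,6,10,11,12,14}
'b' @ 1: {1,3,7,8,11,12,13}  (accept∈set)
'a' @ 2: {1,3,5,6,9,11,12,13}  (accept∈set)
'a' @ 3: {1,3,11,12,13}  (accept∈set)
'a' @ 4: {1,3,11,12,13}  (accept∈set)
'a' @ 5: {1,3,11,12,13}  (accept∈set)
'b' @ 6: {1,3,11,12,13}  (accept∈set)
'a' @ 7: {1,3,11,12,13}  (accept∈set)
'a' @ 8: {1,3,11,12,13}  (accept∈set)
final: {1,3,11,12,13}; accept 1 in set

Answer: ACCEPT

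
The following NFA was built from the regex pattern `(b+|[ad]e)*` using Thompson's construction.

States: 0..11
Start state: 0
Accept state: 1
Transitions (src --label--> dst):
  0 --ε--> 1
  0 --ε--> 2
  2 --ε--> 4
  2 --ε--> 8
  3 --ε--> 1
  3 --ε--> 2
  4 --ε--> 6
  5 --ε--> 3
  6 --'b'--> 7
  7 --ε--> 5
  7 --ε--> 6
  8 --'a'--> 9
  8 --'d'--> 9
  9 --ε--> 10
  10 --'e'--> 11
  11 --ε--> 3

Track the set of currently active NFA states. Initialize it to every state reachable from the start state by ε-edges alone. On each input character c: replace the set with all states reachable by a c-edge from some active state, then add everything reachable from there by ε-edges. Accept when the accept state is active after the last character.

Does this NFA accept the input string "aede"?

Answer: ACCEPT

Trace:
start: ε-closure({0}) = {0,1,2,4,6,8}
'a' @ 1: {9,10}
'e' @ 2: {1,2,3,4,6,8,11}  [accepting]
'd' @ 3: {9,10}
'e' @ 4: {1,2,3,4,6,8,11}  [accepting]
end set {1,2,3,4,6,8,11} — state 1 in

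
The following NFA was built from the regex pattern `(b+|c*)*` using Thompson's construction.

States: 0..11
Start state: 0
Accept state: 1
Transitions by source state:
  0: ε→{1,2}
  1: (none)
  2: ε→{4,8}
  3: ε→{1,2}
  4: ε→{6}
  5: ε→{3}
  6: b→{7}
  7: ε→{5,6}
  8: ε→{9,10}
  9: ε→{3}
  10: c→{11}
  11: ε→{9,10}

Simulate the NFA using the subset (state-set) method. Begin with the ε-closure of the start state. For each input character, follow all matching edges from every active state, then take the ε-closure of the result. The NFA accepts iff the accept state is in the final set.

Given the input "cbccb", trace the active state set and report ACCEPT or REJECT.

initial (ε-close {0}): {0,1,2,3,4,6,8,9,10}
'c' @ 1: {1,2,3,4,6,8,9,10,11}  ✓accept
'b' @ 2: {1,2,3,4,5,6,7,8,9,10}  ✓accept
'c' @ 3: {1,2,3,4,6,8,9,10,11}  ✓accept
'c' @ 4: {1,2,3,4,6,8,9,10,11}  ✓accept
'b' @ 5: {1,2,3,4,5,6,7,8,9,10}  ✓accept
end set {1,2,3,4,5,6,7,8,9,10} — state 1 in

Answer: ACCEPT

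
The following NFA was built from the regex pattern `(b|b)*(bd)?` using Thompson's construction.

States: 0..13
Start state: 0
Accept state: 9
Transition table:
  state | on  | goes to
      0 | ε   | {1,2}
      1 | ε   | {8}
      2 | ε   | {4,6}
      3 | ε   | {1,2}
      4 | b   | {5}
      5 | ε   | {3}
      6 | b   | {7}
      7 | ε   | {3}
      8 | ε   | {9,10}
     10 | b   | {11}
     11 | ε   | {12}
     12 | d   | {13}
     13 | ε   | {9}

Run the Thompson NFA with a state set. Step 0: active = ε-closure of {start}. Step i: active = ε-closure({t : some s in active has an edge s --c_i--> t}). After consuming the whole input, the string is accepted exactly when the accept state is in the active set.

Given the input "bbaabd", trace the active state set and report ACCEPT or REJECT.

S₀ = ε-closure({0}) = {0,1,2,4,6,8,9,10}
'b' @ 1: {1,2,3,4,5,6,7,8,9,10,11,12}  [accepting]
'b' @ 2: {1,2,3,4,5,6,7,8,9,10,11,12}  [accepting]
'a' @ 3: {}  — state set empty
rest 'abd' ignored (set empty)
after full input: {}  (accept=9 not in)

Answer: REJECT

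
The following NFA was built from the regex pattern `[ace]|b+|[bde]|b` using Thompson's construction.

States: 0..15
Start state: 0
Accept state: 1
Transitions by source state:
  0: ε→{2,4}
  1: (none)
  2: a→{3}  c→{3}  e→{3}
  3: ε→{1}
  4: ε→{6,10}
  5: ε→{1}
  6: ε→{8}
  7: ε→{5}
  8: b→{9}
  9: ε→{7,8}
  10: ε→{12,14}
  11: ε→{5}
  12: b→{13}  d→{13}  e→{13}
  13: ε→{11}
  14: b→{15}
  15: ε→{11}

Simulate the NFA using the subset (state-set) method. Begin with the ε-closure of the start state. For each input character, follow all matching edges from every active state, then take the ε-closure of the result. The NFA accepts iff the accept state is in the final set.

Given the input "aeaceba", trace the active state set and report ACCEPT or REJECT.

Answer: REJECT

Derivation:
initial (ε-close {0}): {0,2,4,6,8,10,12,14}
'a' @ 1: {1,3}  ✓accept
'e' @ 2: {}  — no active states
rest 'aceba' ignored (set empty)
final: {}; accept 1 not in set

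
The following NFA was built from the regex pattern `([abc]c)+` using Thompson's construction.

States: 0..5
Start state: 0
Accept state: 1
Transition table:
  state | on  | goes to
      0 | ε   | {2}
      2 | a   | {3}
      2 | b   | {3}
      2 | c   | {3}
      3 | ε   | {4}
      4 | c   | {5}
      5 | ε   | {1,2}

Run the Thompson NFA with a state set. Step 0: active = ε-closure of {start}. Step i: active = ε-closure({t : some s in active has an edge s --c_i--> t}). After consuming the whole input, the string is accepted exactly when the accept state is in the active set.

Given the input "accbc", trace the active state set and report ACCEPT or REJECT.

S₀ = ε-closure({0}) = {0,2}
'a' @ 1: {3,4}
'c' @ 2: {1,2,5}  [accepting]
'c' @ 3: {3,4}
'b' @ 4: {}  — state set empty
rest 'c' ignored (set empty)
final: {}; accept 1 not in set

Answer: REJECT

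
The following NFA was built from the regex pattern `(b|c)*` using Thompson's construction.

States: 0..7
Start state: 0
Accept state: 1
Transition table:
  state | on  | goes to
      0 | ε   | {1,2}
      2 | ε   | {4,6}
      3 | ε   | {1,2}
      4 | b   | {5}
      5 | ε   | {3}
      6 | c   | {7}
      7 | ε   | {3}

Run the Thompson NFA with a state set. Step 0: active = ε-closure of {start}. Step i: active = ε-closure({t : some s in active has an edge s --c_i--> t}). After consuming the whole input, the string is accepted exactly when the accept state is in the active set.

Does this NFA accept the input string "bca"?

S₀ = ε-closure({0}) = {0,1,2,4,6}
'b' @ 1: {1,2,3,4,5,6}  ✓accept
'c' @ 2: {1,2,3,4,6,7}  ✓accept
'a' @ 3: {}  — no active states
final: {}; accept 1 not in set

Answer: REJECT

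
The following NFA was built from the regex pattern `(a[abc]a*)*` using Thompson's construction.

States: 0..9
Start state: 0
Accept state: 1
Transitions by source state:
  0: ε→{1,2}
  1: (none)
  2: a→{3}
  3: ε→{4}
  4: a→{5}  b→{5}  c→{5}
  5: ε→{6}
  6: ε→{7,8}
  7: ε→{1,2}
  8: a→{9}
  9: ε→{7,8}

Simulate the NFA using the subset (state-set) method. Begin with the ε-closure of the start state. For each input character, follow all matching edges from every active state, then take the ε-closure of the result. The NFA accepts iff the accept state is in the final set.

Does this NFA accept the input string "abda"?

Answer: REJECT

Steps:
initial (ε-close {0}): {0,1,2}
'a' @ 1: {3,4}
'b' @ 2: {1,2,5,6,7,8}  ✓accept
'd' @ 3: {}  — no active states
rest 'a' ignored (set empty)
final: {}; accept 1 not in set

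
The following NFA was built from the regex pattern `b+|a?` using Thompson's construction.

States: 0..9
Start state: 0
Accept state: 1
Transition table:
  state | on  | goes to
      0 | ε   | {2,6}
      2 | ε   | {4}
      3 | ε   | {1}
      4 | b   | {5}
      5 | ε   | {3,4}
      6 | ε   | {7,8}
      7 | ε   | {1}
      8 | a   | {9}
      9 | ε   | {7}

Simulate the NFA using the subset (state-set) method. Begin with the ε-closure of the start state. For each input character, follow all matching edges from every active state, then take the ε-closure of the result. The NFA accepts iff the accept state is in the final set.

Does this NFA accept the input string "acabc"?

start: ε-closure({0}) = {0,1,2,4,6,7,8}
'a' @ 1: {1,7,9}  [accepting]
'c' @ 2: {}  — no active states
rest 'abc' ignored (set empty)
final: {}; accept 1 not in set

Answer: REJECT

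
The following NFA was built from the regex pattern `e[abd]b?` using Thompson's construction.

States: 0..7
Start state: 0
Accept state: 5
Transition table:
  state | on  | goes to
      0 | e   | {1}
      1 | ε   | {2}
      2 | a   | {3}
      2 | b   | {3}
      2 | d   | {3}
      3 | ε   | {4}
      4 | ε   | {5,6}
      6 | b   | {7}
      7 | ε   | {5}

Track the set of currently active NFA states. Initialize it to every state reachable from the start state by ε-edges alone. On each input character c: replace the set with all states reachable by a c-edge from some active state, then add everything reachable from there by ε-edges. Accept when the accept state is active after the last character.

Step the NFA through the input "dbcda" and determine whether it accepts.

Answer: REJECT

Steps:
start: ε-closure({0}) = {0}
'd' @ 1: {}  — state set empty
rest 'bcda' ignored (set empty)
end set {} — state 5 not in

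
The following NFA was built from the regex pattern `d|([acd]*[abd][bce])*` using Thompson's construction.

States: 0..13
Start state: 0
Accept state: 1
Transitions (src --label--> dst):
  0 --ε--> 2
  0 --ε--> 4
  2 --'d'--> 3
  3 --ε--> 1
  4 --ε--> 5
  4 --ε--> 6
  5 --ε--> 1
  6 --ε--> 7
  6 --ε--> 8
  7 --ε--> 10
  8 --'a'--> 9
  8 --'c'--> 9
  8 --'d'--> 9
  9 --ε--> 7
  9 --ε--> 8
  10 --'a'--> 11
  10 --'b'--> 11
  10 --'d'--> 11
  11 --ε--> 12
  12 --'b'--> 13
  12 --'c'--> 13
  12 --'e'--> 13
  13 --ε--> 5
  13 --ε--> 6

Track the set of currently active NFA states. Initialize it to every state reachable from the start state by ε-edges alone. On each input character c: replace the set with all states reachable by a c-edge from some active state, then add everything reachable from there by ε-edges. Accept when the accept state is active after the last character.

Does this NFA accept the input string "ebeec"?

S₀ = ε-closure({0}) = {0,1,2,4,5,6,7,8,10}
'e' @ 1: {}  — no active states
rest 'beec' ignored (set empty)
final: {}; accept 1 not in set

Answer: REJECT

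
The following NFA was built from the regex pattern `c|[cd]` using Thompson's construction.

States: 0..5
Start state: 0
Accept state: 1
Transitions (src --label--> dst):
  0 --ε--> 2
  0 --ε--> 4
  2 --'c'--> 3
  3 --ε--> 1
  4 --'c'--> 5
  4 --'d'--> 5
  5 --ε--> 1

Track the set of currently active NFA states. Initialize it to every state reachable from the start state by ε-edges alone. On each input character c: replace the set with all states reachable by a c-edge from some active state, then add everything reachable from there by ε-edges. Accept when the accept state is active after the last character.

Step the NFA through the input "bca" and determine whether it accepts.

Answer: REJECT

Derivation:
S₀ = ε-closure({0}) = {0,2,4}
'b' @ 1: {}  — dead — no transitions
rest 'ca' ignored (set empty)
final: {}; accept 1 not in set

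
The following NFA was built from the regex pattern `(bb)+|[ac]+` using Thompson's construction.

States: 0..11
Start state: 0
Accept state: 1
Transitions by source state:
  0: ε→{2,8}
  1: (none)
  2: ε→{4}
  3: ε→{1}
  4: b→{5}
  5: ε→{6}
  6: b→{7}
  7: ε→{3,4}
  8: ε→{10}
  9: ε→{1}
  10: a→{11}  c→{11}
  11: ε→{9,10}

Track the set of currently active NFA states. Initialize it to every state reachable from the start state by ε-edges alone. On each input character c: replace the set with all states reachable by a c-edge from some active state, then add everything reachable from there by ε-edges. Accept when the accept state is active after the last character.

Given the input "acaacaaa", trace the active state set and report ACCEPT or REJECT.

Answer: ACCEPT

Trace:
start: ε-closure({0}) = {0,2,4,8,10}
'a' @ 1: {1,9,10,11}  ✓accept
'c' @ 2: {1,9,10,11}  ✓accept
'a' @ 3: {1,9,10,11}  ✓accept
'a' @ 4: {1,9,10,11}  ✓accept
'c' @ 5: {1,9,10,11}  ✓accept
'a' @ 6: {1,9,10,11}  ✓accept
'a' @ 7: {1,9,10,11}  ✓accept
'a' @ 8: {1,9,10,11}  ✓accept
final: {1,9,10,11}; accept 1 in set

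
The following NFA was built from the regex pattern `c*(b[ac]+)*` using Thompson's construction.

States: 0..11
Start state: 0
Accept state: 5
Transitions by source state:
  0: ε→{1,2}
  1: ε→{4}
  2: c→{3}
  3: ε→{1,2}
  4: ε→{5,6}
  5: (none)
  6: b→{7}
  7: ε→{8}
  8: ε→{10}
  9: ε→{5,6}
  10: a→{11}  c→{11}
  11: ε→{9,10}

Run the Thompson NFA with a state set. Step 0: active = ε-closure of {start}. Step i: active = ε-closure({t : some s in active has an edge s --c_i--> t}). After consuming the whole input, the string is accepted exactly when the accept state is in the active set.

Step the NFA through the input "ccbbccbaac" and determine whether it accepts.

Answer: REJECT

Derivation:
S₀ = ε-closure({0}) = {0,1,2,4,5,6}
'c' @ 1: {1,2,3,4,5,6}  (accept∈set)
'c' @ 2: {1,2,3,4,5,6}  (accept∈set)
'b' @ 3: {7,8,10}
'b' @ 4: {}  — state set empty
rest 'ccbaac' ignored (set empty)
after full input: {}  (accept=5 not in)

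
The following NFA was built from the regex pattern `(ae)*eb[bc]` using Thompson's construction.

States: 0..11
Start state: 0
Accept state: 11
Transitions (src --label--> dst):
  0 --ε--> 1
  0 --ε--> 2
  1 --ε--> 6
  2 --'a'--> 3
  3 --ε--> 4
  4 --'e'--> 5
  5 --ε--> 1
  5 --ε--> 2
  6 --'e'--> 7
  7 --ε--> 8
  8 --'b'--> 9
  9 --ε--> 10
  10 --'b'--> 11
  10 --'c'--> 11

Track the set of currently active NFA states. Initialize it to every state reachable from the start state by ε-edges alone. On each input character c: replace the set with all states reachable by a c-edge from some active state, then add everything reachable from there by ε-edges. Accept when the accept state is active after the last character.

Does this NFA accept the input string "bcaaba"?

Answer: REJECT

Derivation:
initial (ε-close {0}): {0,1,2,6}
'b' @ 1: {}  — state set empty
rest 'caaba' ignored (set empty)
end set {} — state 11 not in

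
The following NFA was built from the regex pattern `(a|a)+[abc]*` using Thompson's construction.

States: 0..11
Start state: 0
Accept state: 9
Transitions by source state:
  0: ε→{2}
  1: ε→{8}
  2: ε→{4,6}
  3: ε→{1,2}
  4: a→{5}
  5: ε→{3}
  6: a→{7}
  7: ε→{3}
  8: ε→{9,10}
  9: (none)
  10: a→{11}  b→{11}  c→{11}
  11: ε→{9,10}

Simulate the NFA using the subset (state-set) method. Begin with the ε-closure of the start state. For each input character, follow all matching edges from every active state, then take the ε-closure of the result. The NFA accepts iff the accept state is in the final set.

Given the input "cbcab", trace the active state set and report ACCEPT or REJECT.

initial (ε-close {0}): {0,2,4,6}
'c' @ 1: {}  — no active states
rest 'bcab' ignored (set empty)
end set {} — state 9 not in

Answer: REJECT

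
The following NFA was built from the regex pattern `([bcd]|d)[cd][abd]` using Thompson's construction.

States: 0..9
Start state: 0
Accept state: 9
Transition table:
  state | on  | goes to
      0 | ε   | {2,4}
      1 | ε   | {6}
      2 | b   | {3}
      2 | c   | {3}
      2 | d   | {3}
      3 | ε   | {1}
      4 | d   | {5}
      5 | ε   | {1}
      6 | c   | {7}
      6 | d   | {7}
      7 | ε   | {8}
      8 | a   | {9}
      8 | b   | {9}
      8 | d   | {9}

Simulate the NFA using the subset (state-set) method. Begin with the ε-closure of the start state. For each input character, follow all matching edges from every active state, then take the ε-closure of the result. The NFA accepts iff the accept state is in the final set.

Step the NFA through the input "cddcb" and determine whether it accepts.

initial (ε-close {0}): {0,2,4}
'c' @ 1: {1,3,6}
'd' @ 2: {7,8}
'd' @ 3: {9}  [accepting]
'c' @ 4: {}  — dead — no transitions
rest 'b' ignored (set empty)
end set {} — state 9 not in

Answer: REJECT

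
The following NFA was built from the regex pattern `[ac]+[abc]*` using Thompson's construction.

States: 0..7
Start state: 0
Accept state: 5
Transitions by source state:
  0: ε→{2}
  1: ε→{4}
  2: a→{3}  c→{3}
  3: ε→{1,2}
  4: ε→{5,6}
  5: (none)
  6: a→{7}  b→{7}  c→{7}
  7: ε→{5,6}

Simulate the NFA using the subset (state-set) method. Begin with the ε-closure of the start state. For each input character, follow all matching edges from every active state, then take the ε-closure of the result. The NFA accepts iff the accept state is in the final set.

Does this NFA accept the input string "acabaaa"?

start: ε-closure({0}) = {0,2}
'a' @ 1: {1,2,3,4,5,6}  [accepting]
'c' @ 2: {1,2,3,4,5,6,7}  [accepting]
'a' @ 3: {1,2,3,4,5,6,7}  [accepting]
'b' @ 4: {5,6,7}  [accepting]
'a' @ 5: {5,6,7}  [accepting]
'a' @ 6: {5,6,7}  [accepting]
'a' @ 7: {5,6,7}  [accepting]
end set {5,6,7} — state 5 in

Answer: ACCEPT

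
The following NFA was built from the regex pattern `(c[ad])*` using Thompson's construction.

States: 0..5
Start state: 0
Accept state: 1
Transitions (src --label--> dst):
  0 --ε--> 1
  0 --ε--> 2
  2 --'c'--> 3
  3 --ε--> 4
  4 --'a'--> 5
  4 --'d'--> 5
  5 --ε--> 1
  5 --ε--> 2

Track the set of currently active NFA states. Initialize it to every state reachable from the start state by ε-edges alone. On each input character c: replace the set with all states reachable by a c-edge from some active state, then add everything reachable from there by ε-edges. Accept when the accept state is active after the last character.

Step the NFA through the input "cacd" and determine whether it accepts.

S₀ = ε-closure({0}) = {0,1,2}
'c' @ 1: {3,4}
'a' @ 2: {1,2,5}  [accepting]
'c' @ 3: {3,4}
'd' @ 4: {1,2,5}  [accepting]
final: {1,2,5}; accept 1 in set

Answer: ACCEPT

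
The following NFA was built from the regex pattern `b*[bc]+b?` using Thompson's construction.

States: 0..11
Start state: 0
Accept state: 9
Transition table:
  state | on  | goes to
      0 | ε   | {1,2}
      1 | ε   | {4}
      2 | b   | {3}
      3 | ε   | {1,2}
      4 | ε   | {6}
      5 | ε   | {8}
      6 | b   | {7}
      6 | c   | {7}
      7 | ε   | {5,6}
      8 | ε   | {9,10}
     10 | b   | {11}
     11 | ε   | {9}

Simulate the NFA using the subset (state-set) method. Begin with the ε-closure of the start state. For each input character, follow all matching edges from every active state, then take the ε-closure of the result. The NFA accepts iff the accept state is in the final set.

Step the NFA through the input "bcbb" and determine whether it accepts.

Answer: ACCEPT

Derivation:
initial (ε-close {0}): {0,1,2,4,6}
'b' @ 1: {1,2,3,4,5,6,7,8,9,10}  (accept∈set)
'c' @ 2: {5,6,7,8,9,10}  (accept∈set)
'b' @ 3: {5,6,7,8,9,10,11}  (accept∈set)
'b' @ 4: {5,6,7,8,9,10,11}  (accept∈set)
end set {5,6,7,8,9,10,11} — state 9 in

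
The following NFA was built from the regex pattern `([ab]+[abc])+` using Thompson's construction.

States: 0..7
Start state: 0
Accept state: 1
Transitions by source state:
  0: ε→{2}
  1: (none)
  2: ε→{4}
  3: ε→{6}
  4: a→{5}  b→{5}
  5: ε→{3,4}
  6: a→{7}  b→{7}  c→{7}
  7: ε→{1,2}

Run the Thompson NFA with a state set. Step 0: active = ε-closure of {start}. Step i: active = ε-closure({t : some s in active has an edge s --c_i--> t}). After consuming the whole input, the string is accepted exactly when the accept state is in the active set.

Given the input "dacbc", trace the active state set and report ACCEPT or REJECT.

initial (ε-close {0}): {0,2,4}
'd' @ 1: {}  — no active states
rest 'acbc' ignored (set empty)
end set {} — state 1 not in

Answer: REJECT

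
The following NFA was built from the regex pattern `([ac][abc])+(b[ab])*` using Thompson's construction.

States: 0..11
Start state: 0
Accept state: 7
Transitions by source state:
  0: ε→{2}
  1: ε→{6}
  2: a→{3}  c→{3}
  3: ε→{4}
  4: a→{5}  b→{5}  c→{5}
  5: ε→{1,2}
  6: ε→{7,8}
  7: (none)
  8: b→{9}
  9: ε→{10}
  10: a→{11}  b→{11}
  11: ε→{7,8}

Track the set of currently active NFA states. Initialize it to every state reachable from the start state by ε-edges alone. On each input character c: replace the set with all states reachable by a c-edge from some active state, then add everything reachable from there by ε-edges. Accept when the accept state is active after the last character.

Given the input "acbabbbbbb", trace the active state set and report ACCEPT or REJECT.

start: ε-closure({0}) = {0,2}
'a' @ 1: {3,4}
'c' @ 2: {1,2,5,6,7,8}  [accepting]
'b' @ 3: {9,10}
'a' @ 4: {7,8,11}  [accepting]
'b' @ 5: {9,10}
'b' @ 6: {7,8,11}  [accepting]
'b' @ 7: {9,10}
'b' @ 8: {7,8,11}  [accepting]
'b' @ 9: {9,10}
'b' @ 10: {7,8,11}  [accepting]
after full input: {7,8,11}  (accept=7 in)

Answer: ACCEPT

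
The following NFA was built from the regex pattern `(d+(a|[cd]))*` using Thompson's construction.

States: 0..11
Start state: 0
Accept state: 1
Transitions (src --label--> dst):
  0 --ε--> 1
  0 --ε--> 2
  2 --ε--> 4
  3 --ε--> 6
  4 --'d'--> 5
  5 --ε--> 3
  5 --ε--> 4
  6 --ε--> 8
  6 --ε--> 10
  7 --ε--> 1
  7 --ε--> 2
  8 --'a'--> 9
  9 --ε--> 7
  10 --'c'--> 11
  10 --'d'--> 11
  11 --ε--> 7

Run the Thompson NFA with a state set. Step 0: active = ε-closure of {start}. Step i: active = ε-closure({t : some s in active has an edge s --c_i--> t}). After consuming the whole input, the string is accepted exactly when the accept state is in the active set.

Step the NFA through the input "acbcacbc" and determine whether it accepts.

start: ε-closure({0}) = {0,1,2,4}
'a' @ 1: {}  — state set empty
rest 'cbcacbc' ignored (set empty)
end set {} — state 1 not in

Answer: REJECT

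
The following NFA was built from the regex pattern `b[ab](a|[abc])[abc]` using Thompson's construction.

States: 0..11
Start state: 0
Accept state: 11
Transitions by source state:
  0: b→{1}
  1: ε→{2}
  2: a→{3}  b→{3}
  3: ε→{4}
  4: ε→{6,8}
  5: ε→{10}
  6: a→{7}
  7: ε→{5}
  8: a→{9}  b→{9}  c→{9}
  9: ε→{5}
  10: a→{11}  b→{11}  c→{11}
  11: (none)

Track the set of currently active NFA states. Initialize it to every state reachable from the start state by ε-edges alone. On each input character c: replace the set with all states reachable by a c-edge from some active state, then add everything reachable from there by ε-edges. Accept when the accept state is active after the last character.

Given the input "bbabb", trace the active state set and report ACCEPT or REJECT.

Answer: REJECT

Steps:
start: ε-closure({0}) = {0}
'b' @ 1: {1,2}
'b' @ 2: {3,4,6,8}
'a' @ 3: {5,7,9,10}
'b' @ 4: {11}  ✓accept
'b' @ 5: {}  — dead — no transitions
after full input: {}  (accept=11 not in)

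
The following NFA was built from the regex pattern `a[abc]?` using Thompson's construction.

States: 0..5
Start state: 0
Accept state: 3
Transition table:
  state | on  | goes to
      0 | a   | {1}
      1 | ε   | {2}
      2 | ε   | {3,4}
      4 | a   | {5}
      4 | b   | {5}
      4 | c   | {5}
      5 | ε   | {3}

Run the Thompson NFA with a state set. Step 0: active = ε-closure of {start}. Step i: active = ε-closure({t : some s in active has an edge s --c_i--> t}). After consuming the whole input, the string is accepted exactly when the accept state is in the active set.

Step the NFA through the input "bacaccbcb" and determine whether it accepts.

Answer: REJECT

Derivation:
initial (ε-close {0}): {0}
'b' @ 1: {}  — no active states
rest 'acaccbcb' ignored (set empty)
after full input: {}  (accept=3 not in)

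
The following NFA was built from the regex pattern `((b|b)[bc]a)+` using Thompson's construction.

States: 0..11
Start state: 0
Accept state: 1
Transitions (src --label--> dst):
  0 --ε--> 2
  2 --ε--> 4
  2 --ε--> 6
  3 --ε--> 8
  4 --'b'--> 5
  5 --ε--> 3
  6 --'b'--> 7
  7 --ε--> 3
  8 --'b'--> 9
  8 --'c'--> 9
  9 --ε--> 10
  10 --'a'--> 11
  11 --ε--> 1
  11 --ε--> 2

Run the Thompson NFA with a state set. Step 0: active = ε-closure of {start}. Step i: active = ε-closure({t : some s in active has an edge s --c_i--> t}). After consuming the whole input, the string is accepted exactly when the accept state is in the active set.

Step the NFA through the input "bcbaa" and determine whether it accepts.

Answer: REJECT

Steps:
S₀ = ε-closure({0}) = {0,2,4,6}
'b' @ 1: {3,5,7,8}
'c' @ 2: {9,10}
'b' @ 3: {}  — dead — no transitions
rest 'aa' ignored (set empty)
final: {}; accept 1 not in set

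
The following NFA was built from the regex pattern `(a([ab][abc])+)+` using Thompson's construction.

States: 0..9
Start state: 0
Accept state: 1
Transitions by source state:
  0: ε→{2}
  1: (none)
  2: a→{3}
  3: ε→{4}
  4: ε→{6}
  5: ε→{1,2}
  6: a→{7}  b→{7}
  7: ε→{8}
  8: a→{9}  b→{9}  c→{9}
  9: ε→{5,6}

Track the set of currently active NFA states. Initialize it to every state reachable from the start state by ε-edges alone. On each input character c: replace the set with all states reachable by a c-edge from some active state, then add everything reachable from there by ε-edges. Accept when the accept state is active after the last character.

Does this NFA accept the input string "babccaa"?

S₀ = ε-closure({0}) = {0,2}
'b' @ 1: {}  — no active states
rest 'abccaa' ignored (set empty)
final: {}; accept 1 not in set

Answer: REJECT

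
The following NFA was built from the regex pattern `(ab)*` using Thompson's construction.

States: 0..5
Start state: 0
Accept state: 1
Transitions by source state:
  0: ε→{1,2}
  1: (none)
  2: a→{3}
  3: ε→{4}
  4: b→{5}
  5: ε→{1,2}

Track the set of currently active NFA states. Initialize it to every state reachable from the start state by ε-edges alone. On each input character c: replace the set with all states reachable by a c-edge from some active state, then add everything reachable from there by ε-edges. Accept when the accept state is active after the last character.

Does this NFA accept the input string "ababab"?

Answer: ACCEPT

Trace:
start: ε-closure({0}) = {0,1,2}
'a' @ 1: {3,4}
'b' @ 2: {1,2,5}  [accepting]
'a' @ 3: {3,4}
'b' @ 4: {1,2,5}  [accepting]
'a' @ 5: {3,4}
'b' @ 6: {1,2,5}  [accepting]
final: {1,2,5}; accept 1 in set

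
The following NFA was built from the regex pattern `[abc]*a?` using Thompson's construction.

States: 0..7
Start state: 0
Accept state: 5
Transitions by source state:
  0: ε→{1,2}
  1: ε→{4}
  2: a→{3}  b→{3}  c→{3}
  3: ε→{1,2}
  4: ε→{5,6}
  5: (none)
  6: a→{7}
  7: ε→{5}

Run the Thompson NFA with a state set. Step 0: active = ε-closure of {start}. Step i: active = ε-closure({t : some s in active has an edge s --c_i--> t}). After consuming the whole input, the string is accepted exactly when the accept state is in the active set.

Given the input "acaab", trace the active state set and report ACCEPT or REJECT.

start: ε-closure({0}) = {0,1,2,4,5,6}
'a' @ 1: {1,2,3,4,5,6,7}  ✓accept
'c' @ 2: {1,2,3,4,5,6}  ✓accept
'a' @ 3: {1,2,3,4,5,6,7}  ✓accept
'a' @ 4: {1,2,3,4,5,6,7}  ✓accept
'b' @ 5: {1,2,3,4,5,6}  ✓accept
final: {1,2,3,4,5,6}; accept 5 in set

Answer: ACCEPT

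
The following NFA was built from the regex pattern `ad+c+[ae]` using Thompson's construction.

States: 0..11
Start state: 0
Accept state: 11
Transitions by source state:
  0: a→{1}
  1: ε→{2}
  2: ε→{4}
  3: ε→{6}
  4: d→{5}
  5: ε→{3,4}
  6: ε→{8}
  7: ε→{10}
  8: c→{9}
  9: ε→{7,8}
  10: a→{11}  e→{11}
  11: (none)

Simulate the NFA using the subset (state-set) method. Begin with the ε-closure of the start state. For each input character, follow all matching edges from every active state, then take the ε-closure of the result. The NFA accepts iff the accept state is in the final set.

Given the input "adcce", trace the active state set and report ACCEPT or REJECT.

S₀ = ε-closure({0}) = {0}
'a' @ 1: {1,2,4}
'd' @ 2: {3,4,5,6,8}
'c' @ 3: {7,8,9,10}
'c' @ 4: {7,8,9,10}
'e' @ 5: {11}  [accepting]
final: {11}; accept 11 in set

Answer: ACCEPT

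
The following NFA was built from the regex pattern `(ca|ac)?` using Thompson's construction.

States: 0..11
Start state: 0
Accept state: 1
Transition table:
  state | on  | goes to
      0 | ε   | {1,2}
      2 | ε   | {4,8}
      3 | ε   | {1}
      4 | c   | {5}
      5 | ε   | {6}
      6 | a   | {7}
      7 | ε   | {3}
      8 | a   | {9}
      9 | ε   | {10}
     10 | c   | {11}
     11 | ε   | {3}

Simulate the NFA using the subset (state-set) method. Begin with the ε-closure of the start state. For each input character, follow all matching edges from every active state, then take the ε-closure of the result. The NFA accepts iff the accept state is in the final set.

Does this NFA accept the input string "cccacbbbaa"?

initial (ε-close {0}): {0,1,2,4,8}
'c' @ 1: {5,6}
'c' @ 2: {}  — no active states
rest 'cacbbbaa' ignored (set empty)
final: {}; accept 1 not in set

Answer: REJECT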